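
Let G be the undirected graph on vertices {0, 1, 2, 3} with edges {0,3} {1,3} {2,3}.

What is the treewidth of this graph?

1

A width-1 tree decomposition is:
Bags: B1 = {2, 3}  B2 = {1, 3}  B3 = {0, 3}
Tree: B1–B2, B1–B3
The largest bag has 2 vertices, giving width 1; this decomposition certifies tw(G) ≤ 1. Any graph with an edge has treewidth ≥ 1, and G has the edge 2–3. The upper and lower bounds meet at 1, so that is the treewidth.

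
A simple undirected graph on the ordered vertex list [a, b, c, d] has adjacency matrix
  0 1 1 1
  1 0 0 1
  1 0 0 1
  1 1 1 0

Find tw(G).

2

A width-2 tree decomposition is:
Bags: B1 = {a, c, d}  B2 = {a, b, d}
Tree: B1–B2
Every bag has size at most 3, so the width is 3 − 1 = 2 and tw(G) ≤ 2. Conversely, {a, c, d} is a clique of size 3, and the vertices of any clique must share a bag in every tree decomposition; so some bag has ≥ 3 vertices and tw(G) ≥ 2. The upper and lower bounds meet at 2, so that is the treewidth.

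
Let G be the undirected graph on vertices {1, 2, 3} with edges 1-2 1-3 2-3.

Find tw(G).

2

A width-2 tree decomposition is:
Bags: B1 = {1, 2, 3}
Tree: (single bag)
A single bag containing all 3 vertices is trivially a valid decomposition of width 2. Conversely, {1, 2, 3} is a clique of size 3, and the vertices of any clique must share a bag in every tree decomposition; so some bag has ≥ 3 vertices and tw(G) ≥ 2. Therefore the treewidth is 2.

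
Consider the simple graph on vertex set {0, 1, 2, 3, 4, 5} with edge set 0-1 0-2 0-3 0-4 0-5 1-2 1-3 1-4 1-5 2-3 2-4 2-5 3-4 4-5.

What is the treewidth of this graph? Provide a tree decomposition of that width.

Every bag has size at most 5, so the width is 5 − 1 = 4 and tw(G) ≤ 4. On the other hand G contains the 5-clique {0, 1, 2, 3, 4}. A clique must lie in a single bag of any decomposition, so no decomposition can have width below 4. Therefore the treewidth is 4.

Treewidth 4.
One optimal decomposition is:
Bags: B1 = {0, 1, 2, 4, 5}  B2 = {0, 1, 2, 3, 4}
Tree: B1–B2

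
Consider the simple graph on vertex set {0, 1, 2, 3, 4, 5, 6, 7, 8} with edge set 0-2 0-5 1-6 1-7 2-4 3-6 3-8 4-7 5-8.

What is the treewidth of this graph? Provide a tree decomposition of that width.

Each bag holds 3 vertices, so the decomposition has width 2, which upper-bounds the treewidth. Since 5–0–2–4–7–1–6–3–8–5 is a cycle in G, G is not acyclic. Forests are exactly the graphs of treewidth ≤ 1, so tw(G) ≥ 2. Combining the bounds, tw(G) = 2.

Treewidth 2.
Bags: B1 = {0, 2, 5}  B2 = {2, 4, 5}  B3 = {4, 5, 7}  B4 = {1, 5, 7}  B5 = {1, 5, 6}  B6 = {3, 5, 6}  B7 = {3, 5, 8}
Tree: B1–B2, B2–B3, B3–B4, B4–B5, B5–B6, B6–B7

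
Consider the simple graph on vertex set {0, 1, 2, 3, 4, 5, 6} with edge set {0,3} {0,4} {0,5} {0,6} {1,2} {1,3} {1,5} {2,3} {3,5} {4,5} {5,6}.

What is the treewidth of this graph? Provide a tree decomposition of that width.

Treewidth 2.
One such decomposition:
Bags: B1 = {0, 3, 5}  B2 = {0, 5, 6}  B3 = {1, 3, 5}  B4 = {1, 2, 3}  B5 = {0, 4, 5}
Tree: B1–B2, B1–B3, B3–B4, B1–B5

Every bag has size at most 3, so the width is 3 − 1 = 2 and tw(G) ≤ 2. On the other hand G contains the 3-clique {1, 2, 3}. A clique must lie in a single bag of any decomposition, so no decomposition can have width below 2. The upper and lower bounds meet at 2, so that is the treewidth.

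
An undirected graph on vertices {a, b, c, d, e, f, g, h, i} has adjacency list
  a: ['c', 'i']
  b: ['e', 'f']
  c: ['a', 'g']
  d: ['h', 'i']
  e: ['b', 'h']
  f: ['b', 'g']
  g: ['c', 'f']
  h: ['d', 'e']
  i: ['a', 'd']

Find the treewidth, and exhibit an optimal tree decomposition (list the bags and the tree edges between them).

Treewidth 2.
One such decomposition:
Bags: B1 = {d, e, h}  B2 = {d, e, i}  B3 = {a, e, i}  B4 = {a, c, e}  B5 = {c, e, g}  B6 = {e, f, g}  B7 = {b, e, f}
Tree: B1–B2, B2–B3, B3–B4, B4–B5, B5–B6, B6–B7

The largest bag has 3 vertices, giving width 2; this decomposition certifies tw(G) ≤ 2. Since e–h–d–i–a–c–g–f–b–e is a cycle in G, G is not acyclic. Forests are exactly the graphs of treewidth ≤ 1, so tw(G) ≥ 2. Hence tw(G) = 2 exactly.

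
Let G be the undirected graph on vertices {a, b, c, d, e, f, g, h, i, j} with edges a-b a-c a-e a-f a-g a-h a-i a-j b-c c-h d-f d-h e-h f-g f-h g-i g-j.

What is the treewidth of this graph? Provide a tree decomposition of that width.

The largest bag has 3 vertices, giving width 2; this decomposition certifies tw(G) ≤ 2. For the lower bound, the 3 vertices {d, f, h} are pairwise adjacent, and any tree decomposition puts a clique entirely inside one bag — forcing width ≥ 2. Hence tw(G) = 2 exactly.

Treewidth 2.
One optimal decomposition is:
Bags: B1 = {d, f, h}  B2 = {a, f, h}  B3 = {a, f, g}  B4 = {a, g, j}  B5 = {a, c, h}  B6 = {a, e, h}  B7 = {a, b, c}  B8 = {a, g, i}
Tree: B1–B2, B2–B3, B3–B4, B2–B5, B5–B6, B5–B7, B3–B8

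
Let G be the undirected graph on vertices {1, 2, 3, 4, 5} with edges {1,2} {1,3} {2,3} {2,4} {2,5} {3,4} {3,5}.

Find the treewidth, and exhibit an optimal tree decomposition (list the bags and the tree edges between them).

The largest bag has 3 vertices, giving width 2; this decomposition certifies tw(G) ≤ 2. On the other hand G contains the 3-clique {1, 2, 3}. A clique must lie in a single bag of any decomposition, so no decomposition can have width below 2. Hence tw(G) = 2 exactly.

Treewidth 2.
One optimal decomposition is:
Bags: B1 = {1, 2, 3}  B2 = {2, 3, 4}  B3 = {2, 3, 5}
Tree: B1–B2, B2–B3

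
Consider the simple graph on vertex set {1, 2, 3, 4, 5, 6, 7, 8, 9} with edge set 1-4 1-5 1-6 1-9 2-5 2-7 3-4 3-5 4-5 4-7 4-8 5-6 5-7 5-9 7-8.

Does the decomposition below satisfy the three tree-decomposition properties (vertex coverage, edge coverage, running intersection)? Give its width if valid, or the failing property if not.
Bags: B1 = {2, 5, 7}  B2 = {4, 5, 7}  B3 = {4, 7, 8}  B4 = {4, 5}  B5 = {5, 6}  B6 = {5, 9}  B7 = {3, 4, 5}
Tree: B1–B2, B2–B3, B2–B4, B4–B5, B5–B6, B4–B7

A tree decomposition must satisfy three properties: every vertex lies in some bag; for every edge, both endpoints lie together in some bag; and for every vertex, the bags containing it form a connected subtree. Here vertex 1 appears in no bag, so the decomposition is invalid.

No — vertex 1 appears in no bag.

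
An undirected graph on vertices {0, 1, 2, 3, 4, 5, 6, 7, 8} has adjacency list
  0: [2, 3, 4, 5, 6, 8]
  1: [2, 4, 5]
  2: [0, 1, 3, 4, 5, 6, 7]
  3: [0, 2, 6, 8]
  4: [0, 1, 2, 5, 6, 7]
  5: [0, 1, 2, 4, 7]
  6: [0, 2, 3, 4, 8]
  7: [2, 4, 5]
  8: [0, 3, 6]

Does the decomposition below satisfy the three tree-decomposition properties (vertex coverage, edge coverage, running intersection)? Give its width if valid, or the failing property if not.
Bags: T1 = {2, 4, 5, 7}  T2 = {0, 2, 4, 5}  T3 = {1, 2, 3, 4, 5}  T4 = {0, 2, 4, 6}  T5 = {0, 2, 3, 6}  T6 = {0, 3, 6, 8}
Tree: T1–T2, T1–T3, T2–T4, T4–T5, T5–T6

No — bags containing vertex 3 are not connected in the tree.

A tree decomposition must satisfy three properties: every vertex lies in some bag; for every edge, both endpoints lie together in some bag; and for every vertex, the bags containing it form a connected subtree. Here bags containing vertex 3 are not connected in the tree, so the decomposition is invalid.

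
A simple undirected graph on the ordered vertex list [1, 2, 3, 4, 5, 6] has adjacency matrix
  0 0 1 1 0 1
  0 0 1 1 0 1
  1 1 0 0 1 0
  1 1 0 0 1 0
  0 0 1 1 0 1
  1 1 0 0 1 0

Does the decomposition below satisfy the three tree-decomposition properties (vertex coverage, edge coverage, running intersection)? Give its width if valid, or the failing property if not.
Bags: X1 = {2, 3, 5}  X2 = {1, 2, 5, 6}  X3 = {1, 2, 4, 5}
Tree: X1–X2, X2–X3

A tree decomposition must satisfy three properties: every vertex lies in some bag; for every edge, both endpoints lie together in some bag; and for every vertex, the bags containing it form a connected subtree. Here edge (1,3) lies in no bag, so the decomposition is invalid.

No — edge (1,3) lies in no bag.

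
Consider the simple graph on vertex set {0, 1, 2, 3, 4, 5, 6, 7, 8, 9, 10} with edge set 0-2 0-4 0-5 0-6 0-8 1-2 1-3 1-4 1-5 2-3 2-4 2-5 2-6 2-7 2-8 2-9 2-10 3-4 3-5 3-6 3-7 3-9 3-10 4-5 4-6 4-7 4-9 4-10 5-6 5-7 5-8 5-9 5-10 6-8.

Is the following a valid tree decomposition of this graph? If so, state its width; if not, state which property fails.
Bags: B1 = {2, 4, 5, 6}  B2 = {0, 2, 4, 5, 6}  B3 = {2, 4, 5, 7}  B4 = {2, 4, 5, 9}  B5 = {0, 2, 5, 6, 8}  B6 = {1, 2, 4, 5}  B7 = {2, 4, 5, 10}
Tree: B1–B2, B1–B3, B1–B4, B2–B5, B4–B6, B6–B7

No — vertex 3 appears in no bag.

A tree decomposition must satisfy three properties: every vertex lies in some bag; for every edge, both endpoints lie together in some bag; and for every vertex, the bags containing it form a connected subtree. Here vertex 3 appears in no bag, so the decomposition is invalid.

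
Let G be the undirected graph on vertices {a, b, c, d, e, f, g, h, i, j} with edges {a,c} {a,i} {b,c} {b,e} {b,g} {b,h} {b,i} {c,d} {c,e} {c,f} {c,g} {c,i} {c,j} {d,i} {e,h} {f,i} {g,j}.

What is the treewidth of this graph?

A width-2 tree decomposition is:
Bags: B1 = {b, c, e}  B2 = {b, e, h}  B3 = {b, c, i}  B4 = {b, c, g}  B5 = {c, g, j}  B6 = {c, f, i}  B7 = {c, d, i}  B8 = {a, c, i}
Tree: B1–B2, B1–B3, B3–B4, B4–B5, B3–B6, B6–B7, B3–B8
Each bag holds 3 vertices, so the decomposition has width 2, which upper-bounds the treewidth. For the lower bound, the 3 vertices {b, e, h} are pairwise adjacent, and any tree decomposition puts a clique entirely inside one bag — forcing width ≥ 2. Therefore the treewidth is 2.

2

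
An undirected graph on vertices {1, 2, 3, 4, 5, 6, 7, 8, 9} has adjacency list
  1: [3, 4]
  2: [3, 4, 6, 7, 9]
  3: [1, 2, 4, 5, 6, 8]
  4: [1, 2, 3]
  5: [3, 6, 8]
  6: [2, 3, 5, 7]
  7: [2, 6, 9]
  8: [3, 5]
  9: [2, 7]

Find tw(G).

A width-2 tree decomposition is:
Bags: B1 = {2, 6, 7}  B2 = {2, 3, 6}  B3 = {3, 5, 6}  B4 = {3, 5, 8}  B5 = {2, 3, 4}  B6 = {2, 7, 9}  B7 = {1, 3, 4}
Tree: B1–B2, B2–B3, B3–B4, B2–B5, B1–B6, B5–B7
Every bag has size at most 3, so the width is 3 − 1 = 2 and tw(G) ≤ 2. Conversely, {2, 7, 9} is a clique of size 3, and the vertices of any clique must share a bag in every tree decomposition; so some bag has ≥ 3 vertices and tw(G) ≥ 2. Therefore the treewidth is 2.

2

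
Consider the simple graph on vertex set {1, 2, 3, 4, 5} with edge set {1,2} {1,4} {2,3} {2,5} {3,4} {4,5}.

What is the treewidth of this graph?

A width-2 tree decomposition is:
Bags: B1 = {2, 3, 4}  B2 = {1, 2, 4}  B3 = {2, 4, 5}
Tree: B1–B2, B2–B3
Each bag holds 3 vertices, so the decomposition has width 2, which upper-bounds the treewidth. The edges 4–3–2–1–4 form a cycle, so G is not a tree and its treewidth is at least 2. Combining the bounds, tw(G) = 2.

2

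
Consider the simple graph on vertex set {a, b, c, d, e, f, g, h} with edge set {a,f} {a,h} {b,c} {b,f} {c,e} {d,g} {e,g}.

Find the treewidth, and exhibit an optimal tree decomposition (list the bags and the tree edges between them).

Each bag holds 2 vertices, so the decomposition has width 1, which upper-bounds the treewidth. Any graph with an edge has treewidth ≥ 1, and G has the edge h–a. Combining the bounds, tw(G) = 1.

Treewidth 1.
Bags: B1 = {a, h}  B2 = {a, f}  B3 = {b, f}  B4 = {b, c}  B5 = {c, e}  B6 = {e, g}  B7 = {d, g}
Tree: B1–B2, B2–B3, B3–B4, B4–B5, B5–B6, B6–B7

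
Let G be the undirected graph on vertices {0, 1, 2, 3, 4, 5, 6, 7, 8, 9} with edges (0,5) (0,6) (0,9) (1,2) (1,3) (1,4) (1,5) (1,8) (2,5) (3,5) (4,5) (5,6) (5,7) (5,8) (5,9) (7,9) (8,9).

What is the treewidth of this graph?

2

A width-2 tree decomposition is:
Bags: B1 = {1, 5, 8}  B2 = {1, 4, 5}  B3 = {5, 8, 9}  B4 = {0, 5, 9}  B5 = {0, 5, 6}  B6 = {1, 3, 5}  B7 = {1, 2, 5}  B8 = {5, 7, 9}
Tree: B1–B2, B1–B3, B3–B4, B4–B5, B2–B6, B1–B7, B3–B8
The largest bag has 3 vertices, giving width 2; this decomposition certifies tw(G) ≤ 2. Conversely, {0, 5, 9} is a clique of size 3, and the vertices of any clique must share a bag in every tree decomposition; so some bag has ≥ 3 vertices and tw(G) ≥ 2. Hence tw(G) = 2 exactly.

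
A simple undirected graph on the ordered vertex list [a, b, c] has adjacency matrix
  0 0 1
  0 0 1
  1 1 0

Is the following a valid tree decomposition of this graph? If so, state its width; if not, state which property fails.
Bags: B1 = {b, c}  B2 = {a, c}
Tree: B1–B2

Yes; width 1.

Every vertex of G appears in some bag (union = {a, b, c}); every edge is covered by a bag; and for each vertex v the set of bags containing v is connected in the bag tree. The decomposition is therefore valid. The largest bag has 2 vertices, so the width is 1.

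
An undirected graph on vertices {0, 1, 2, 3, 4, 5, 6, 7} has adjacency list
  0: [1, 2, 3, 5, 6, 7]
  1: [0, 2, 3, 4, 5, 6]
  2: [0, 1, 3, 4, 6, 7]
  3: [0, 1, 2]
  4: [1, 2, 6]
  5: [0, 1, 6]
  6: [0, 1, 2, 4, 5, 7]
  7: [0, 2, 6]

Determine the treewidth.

A width-3 tree decomposition is:
Bags: B1 = {0, 1, 2, 6}  B2 = {0, 1, 2, 3}  B3 = {0, 2, 6, 7}  B4 = {0, 1, 5, 6}  B5 = {1, 2, 4, 6}
Tree: B1–B2, B1–B3, B1–B4, B1–B5
Every bag has size at most 4, so the width is 4 − 1 = 3 and tw(G) ≤ 3. On the other hand G contains the 4-clique {0, 1, 2, 3}. A clique must lie in a single bag of any decomposition, so no decomposition can have width below 3. The upper and lower bounds meet at 3, so that is the treewidth.

3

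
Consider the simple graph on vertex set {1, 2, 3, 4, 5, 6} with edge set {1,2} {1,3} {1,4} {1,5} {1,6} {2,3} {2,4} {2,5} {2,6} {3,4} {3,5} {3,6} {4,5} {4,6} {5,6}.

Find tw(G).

5

A width-5 tree decomposition is:
Bags: B1 = {1, 2, 3, 4, 5, 6}
Tree: (single bag)
A single bag containing all 6 vertices is trivially a valid decomposition of width 5. Conversely, {1, 2, 3, 4, 5, 6} is a clique of size 6, and the vertices of any clique must share a bag in every tree decomposition; so some bag has ≥ 6 vertices and tw(G) ≥ 5. Therefore the treewidth is 5.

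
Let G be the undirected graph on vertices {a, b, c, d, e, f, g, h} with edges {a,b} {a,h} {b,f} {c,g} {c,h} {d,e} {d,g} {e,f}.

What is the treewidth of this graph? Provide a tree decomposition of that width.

Each bag holds 3 vertices, so the decomposition has width 2, which upper-bounds the treewidth. The edges h–a–b–f–e–d–g–c–h form a cycle, so G is not a tree and its treewidth is at least 2. Therefore the treewidth is 2.

Treewidth 2.
One such decomposition:
Bags: B1 = {a, b, h}  B2 = {b, f, h}  B3 = {e, f, h}  B4 = {d, e, h}  B5 = {d, g, h}  B6 = {c, g, h}
Tree: B1–B2, B2–B3, B3–B4, B4–B5, B5–B6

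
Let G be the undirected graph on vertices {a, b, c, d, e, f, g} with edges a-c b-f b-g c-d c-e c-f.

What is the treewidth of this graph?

1

A width-1 tree decomposition is:
Bags: B1 = {c, f}  B2 = {b, f}  B3 = {b, g}  B4 = {a, c}  B5 = {c, e}  B6 = {c, d}
Tree: B1–B2, B2–B3, B1–B4, B1–B5, B5–B6
Every bag has size at most 2, so the width is 2 − 1 = 1 and tw(G) ≤ 1. Any graph with an edge has treewidth ≥ 1, and G has the edge f–c. Therefore the treewidth is 1.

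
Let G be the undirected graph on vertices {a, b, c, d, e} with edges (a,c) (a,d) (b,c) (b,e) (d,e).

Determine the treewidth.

A width-2 tree decomposition is:
Bags: B1 = {a, d, e}  B2 = {a, c, e}  B3 = {b, c, e}
Tree: B1–B2, B2–B3
Each bag holds 3 vertices, so the decomposition has width 2, which upper-bounds the treewidth. Since e–d–a–c–b–e is a cycle in G, G is not acyclic. Forests are exactly the graphs of treewidth ≤ 1, so tw(G) ≥ 2. Therefore the treewidth is 2.

2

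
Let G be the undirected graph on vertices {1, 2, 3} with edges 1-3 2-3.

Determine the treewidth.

A width-1 tree decomposition is:
Bags: B1 = {2, 3}  B2 = {1, 3}
Tree: B1–B2
The largest bag has 2 vertices, giving width 1; this decomposition certifies tw(G) ≤ 1. G has an edge, so its treewidth is at least 1. Therefore the treewidth is 1.

1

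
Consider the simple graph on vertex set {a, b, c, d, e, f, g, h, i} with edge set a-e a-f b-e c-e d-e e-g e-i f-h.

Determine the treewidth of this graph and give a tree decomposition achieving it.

Treewidth 1.
One such decomposition:
Bags: B1 = {a, e}  B2 = {e, i}  B3 = {b, e}  B4 = {e, g}  B5 = {c, e}  B6 = {a, f}  B7 = {d, e}  B8 = {f, h}
Tree: B1–B2, B1–B3, B3–B4, B1–B5, B1–B6, B4–B7, B6–B8

Every bag has size at most 2, so the width is 2 − 1 = 1 and tw(G) ≤ 1. G has an edge, so its treewidth is at least 1. Therefore the treewidth is 1.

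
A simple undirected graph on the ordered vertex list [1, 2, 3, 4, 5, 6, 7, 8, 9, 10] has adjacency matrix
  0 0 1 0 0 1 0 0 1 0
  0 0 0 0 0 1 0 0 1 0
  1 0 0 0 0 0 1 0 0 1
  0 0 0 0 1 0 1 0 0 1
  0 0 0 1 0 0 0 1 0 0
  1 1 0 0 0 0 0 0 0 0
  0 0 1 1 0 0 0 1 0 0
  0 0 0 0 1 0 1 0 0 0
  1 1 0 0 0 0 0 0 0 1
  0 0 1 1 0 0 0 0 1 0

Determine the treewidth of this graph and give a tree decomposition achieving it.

The largest bag has 3 vertices, giving width 2; this decomposition certifies tw(G) ≤ 2. For the lower bound, G contains the cycle 6–2–9–1–6, so G is not a forest; only forests have treewidth ≤ 1, hence tw(G) ≥ 2. The upper and lower bounds meet at 2, so that is the treewidth.

Treewidth 2.
One such decomposition:
Bags: B1 = {1, 2, 6}  B2 = {1, 2, 9}  B3 = {1, 3, 9}  B4 = {3, 9, 10}  B5 = {3, 7, 10}  B6 = {4, 7, 10}  B7 = {4, 7, 8}  B8 = {4, 5, 8}
Tree: B1–B2, B2–B3, B3–B4, B4–B5, B5–B6, B6–B7, B7–B8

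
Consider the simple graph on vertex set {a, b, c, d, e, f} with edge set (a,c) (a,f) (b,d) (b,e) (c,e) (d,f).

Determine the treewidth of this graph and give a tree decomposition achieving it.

Treewidth 2.
Bags: B1 = {b, c, e}  B2 = {a, b, c}  B3 = {a, b, f}  B4 = {b, d, f}
Tree: B1–B2, B2–B3, B3–B4

The largest bag has 3 vertices, giving width 2; this decomposition certifies tw(G) ≤ 2. For the lower bound, G contains the cycle b–e–c–a–f–d–b, so G is not a forest; only forests have treewidth ≤ 1, hence tw(G) ≥ 2. The upper and lower bounds meet at 2, so that is the treewidth.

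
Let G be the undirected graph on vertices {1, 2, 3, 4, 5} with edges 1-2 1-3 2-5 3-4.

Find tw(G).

A width-1 tree decomposition is:
Bags: B1 = {2, 5}  B2 = {1, 2}  B3 = {1, 3}  B4 = {3, 4}
Tree: B1–B2, B2–B3, B3–B4
The largest bag has 2 vertices, giving width 1; this decomposition certifies tw(G) ≤ 1. G has an edge, so its treewidth is at least 1. The upper and lower bounds meet at 1, so that is the treewidth.

1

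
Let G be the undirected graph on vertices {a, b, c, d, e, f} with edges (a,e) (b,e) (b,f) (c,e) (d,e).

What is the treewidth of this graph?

1

A width-1 tree decomposition is:
Bags: B1 = {a, e}  B2 = {b, e}  B3 = {b, f}  B4 = {c, e}  B5 = {d, e}
Tree: B1–B2, B2–B3, B1–B4, B2–B5
Every bag has size at most 2, so the width is 2 − 1 = 1 and tw(G) ≤ 1. Since G has at least one edge (e.g. e–a), it is not an edgeless graph, so tw(G) ≥ 1. Therefore the treewidth is 1.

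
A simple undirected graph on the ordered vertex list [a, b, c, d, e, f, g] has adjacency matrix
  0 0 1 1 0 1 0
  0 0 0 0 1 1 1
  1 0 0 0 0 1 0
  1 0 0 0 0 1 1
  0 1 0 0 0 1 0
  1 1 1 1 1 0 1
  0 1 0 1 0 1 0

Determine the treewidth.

A width-2 tree decomposition is:
Bags: B1 = {b, f, g}  B2 = {d, f, g}  B3 = {a, d, f}  B4 = {a, c, f}  B5 = {b, e, f}
Tree: B1–B2, B2–B3, B3–B4, B1–B5
The largest bag has 3 vertices, giving width 2; this decomposition certifies tw(G) ≤ 2. On the other hand G contains the 3-clique {d, f, g}. A clique must lie in a single bag of any decomposition, so no decomposition can have width below 2. Hence tw(G) = 2 exactly.

2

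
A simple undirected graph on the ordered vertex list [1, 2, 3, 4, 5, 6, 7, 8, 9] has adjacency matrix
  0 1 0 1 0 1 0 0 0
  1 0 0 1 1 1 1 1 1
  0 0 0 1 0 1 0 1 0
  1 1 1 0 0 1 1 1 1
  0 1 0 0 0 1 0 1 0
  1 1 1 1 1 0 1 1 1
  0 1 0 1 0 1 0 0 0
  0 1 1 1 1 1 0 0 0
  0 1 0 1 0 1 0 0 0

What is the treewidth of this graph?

3

A width-3 tree decomposition is:
Bags: B1 = {2, 4, 6, 7}  B2 = {2, 4, 6, 8}  B3 = {3, 4, 6, 8}  B4 = {2, 4, 6, 9}  B5 = {2, 5, 6, 8}  B6 = {1, 2, 4, 6}
Tree: B1–B2, B2–B3, B2–B4, B2–B5, B4–B6
Every bag has size at most 4, so the width is 4 − 1 = 3 and tw(G) ≤ 3. On the other hand G contains the 4-clique {2, 4, 6, 8}. A clique must lie in a single bag of any decomposition, so no decomposition can have width below 3. The upper and lower bounds meet at 3, so that is the treewidth.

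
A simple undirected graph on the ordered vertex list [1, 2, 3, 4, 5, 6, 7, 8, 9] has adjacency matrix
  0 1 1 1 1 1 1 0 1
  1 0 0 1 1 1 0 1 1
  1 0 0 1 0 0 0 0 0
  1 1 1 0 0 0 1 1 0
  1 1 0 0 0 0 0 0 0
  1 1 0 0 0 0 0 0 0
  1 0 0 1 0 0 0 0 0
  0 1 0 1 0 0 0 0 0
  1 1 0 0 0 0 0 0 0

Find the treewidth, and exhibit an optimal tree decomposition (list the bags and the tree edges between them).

Every bag has size at most 3, so the width is 3 − 1 = 2 and tw(G) ≤ 2. For the lower bound, the 3 vertices {2, 4, 8} are pairwise adjacent, and any tree decomposition puts a clique entirely inside one bag — forcing width ≥ 2. Hence tw(G) = 2 exactly.

Treewidth 2.
Bags: B1 = {1, 4, 7}  B2 = {1, 2, 4}  B3 = {2, 4, 8}  B4 = {1, 2, 5}  B5 = {1, 2, 9}  B6 = {1, 3, 4}  B7 = {1, 2, 6}
Tree: B1–B2, B2–B3, B2–B4, B2–B5, B2–B6, B2–B7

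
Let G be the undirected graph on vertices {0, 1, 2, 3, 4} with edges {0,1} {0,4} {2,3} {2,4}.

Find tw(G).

1

A width-1 tree decomposition is:
Bags: B1 = {2, 4}  B2 = {0, 4}  B3 = {0, 1}  B4 = {2, 3}
Tree: B1–B2, B2–B3, B1–B4
Every bag has size at most 2, so the width is 2 − 1 = 1 and tw(G) ≤ 1. Any graph with an edge has treewidth ≥ 1, and G has the edge 4–2. Hence tw(G) = 1 exactly.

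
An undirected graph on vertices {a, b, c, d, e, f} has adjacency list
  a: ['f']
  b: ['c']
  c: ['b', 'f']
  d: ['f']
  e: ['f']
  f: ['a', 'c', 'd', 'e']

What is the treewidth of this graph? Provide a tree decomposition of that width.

The largest bag has 2 vertices, giving width 1; this decomposition certifies tw(G) ≤ 1. Any graph with an edge has treewidth ≥ 1, and G has the edge a–f. Hence tw(G) = 1 exactly.

Treewidth 1.
Bags: B1 = {a, f}  B2 = {e, f}  B3 = {d, f}  B4 = {c, f}  B5 = {b, c}
Tree: B1–B2, B1–B3, B2–B4, B4–B5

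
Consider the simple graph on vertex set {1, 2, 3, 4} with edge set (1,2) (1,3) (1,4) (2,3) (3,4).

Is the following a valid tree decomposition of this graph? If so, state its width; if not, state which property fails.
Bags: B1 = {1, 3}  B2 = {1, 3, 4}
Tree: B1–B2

A tree decomposition must satisfy three properties: every vertex lies in some bag; for every edge, both endpoints lie together in some bag; and for every vertex, the bags containing it form a connected subtree. Here vertex 2 appears in no bag, so the decomposition is invalid.

No — vertex 2 appears in no bag.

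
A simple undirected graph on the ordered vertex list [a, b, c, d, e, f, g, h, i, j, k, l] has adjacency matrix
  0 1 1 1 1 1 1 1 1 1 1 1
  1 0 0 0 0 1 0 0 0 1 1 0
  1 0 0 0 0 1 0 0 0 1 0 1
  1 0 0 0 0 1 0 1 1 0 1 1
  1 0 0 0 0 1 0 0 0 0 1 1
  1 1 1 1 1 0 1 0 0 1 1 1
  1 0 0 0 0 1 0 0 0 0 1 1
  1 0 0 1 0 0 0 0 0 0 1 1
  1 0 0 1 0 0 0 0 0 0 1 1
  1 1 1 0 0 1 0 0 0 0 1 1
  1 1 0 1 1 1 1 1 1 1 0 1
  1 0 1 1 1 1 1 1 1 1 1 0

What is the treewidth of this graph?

A width-4 tree decomposition is:
Bags: B1 = {a, d, f, k, l}  B2 = {a, d, h, k, l}  B3 = {a, f, j, k, l}  B4 = {a, e, f, k, l}  B5 = {a, c, f, j, l}  B6 = {a, b, f, j, k}  B7 = {a, d, i, k, l}  B8 = {a, f, g, k, l}
Tree: B1–B2, B1–B3, B1–B4, B3–B5, B3–B6, B2–B7, B3–B8
Each bag holds 5 vertices, so the decomposition has width 4, which upper-bounds the treewidth. On the other hand G contains the 5-clique {a, c, f, j, l}. A clique must lie in a single bag of any decomposition, so no decomposition can have width below 4. Hence tw(G) = 4 exactly.

4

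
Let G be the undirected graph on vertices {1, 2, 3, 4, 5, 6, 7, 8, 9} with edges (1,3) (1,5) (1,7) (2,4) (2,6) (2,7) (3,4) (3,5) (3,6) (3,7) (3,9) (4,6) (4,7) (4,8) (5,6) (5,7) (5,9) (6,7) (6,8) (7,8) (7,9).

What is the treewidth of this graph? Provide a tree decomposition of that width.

Treewidth 3.
One optimal decomposition is:
Bags: B1 = {4, 6, 7, 8}  B2 = {3, 4, 6, 7}  B3 = {3, 5, 6, 7}  B4 = {3, 5, 7, 9}  B5 = {1, 3, 5, 7}  B6 = {2, 4, 6, 7}
Tree: B1–B2, B2–B3, B3–B4, B3–B5, B1–B6

Each bag holds 4 vertices, so the decomposition has width 3, which upper-bounds the treewidth. For the lower bound, the 4 vertices {4, 6, 7, 8} are pairwise adjacent, and any tree decomposition puts a clique entirely inside one bag — forcing width ≥ 3. Hence tw(G) = 3 exactly.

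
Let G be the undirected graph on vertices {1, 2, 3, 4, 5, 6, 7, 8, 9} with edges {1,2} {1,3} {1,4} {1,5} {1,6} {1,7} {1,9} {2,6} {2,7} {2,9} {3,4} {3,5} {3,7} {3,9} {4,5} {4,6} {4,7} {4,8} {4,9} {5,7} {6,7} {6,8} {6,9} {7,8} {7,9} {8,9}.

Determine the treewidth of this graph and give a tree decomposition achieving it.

Treewidth 4.
One such decomposition:
Bags: B1 = {1, 4, 6, 7, 9}  B2 = {1, 3, 4, 7, 9}  B3 = {4, 6, 7, 8, 9}  B4 = {1, 3, 4, 5, 7}  B5 = {1, 2, 6, 7, 9}
Tree: B1–B2, B1–B3, B2–B4, B1–B5

The largest bag has 5 vertices, giving width 4; this decomposition certifies tw(G) ≤ 4. Conversely, {4, 6, 7, 8, 9} is a clique of size 5, and the vertices of any clique must share a bag in every tree decomposition; so some bag has ≥ 5 vertices and tw(G) ≥ 4. Therefore the treewidth is 4.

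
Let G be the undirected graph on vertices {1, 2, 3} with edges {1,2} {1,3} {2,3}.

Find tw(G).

2

A width-2 tree decomposition is:
Bags: B1 = {1, 2, 3}
Tree: (single bag)
A single bag containing all 3 vertices is trivially a valid decomposition of width 2. Conversely, {1, 2, 3} is a clique of size 3, and the vertices of any clique must share a bag in every tree decomposition; so some bag has ≥ 3 vertices and tw(G) ≥ 2. Hence tw(G) = 2 exactly.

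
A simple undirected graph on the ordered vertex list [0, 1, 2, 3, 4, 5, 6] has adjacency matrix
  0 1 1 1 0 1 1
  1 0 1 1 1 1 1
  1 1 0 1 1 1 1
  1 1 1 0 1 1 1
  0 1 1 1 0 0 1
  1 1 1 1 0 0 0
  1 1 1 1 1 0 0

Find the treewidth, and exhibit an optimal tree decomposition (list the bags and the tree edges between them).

Treewidth 4.
One such decomposition:
Bags: B1 = {0, 1, 2, 3, 5}  B2 = {0, 1, 2, 3, 6}  B3 = {1, 2, 3, 4, 6}
Tree: B1–B2, B2–B3

The largest bag has 5 vertices, giving width 4; this decomposition certifies tw(G) ≤ 4. On the other hand G contains the 5-clique {0, 1, 2, 3, 5}. A clique must lie in a single bag of any decomposition, so no decomposition can have width below 4. Combining the bounds, tw(G) = 4.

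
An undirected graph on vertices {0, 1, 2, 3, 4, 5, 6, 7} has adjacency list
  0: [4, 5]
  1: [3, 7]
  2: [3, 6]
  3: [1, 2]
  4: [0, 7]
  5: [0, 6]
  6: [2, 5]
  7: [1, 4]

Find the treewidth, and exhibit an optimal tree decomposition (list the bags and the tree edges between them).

Every bag has size at most 3, so the width is 3 − 1 = 2 and tw(G) ≤ 2. Since 6–5–0–4–7–1–3–2–6 is a cycle in G, G is not acyclic. Forests are exactly the graphs of treewidth ≤ 1, so tw(G) ≥ 2. Hence tw(G) = 2 exactly.

Treewidth 2.
One such decomposition:
Bags: B1 = {0, 5, 6}  B2 = {0, 4, 6}  B3 = {4, 6, 7}  B4 = {1, 6, 7}  B5 = {1, 3, 6}  B6 = {2, 3, 6}
Tree: B1–B2, B2–B3, B3–B4, B4–B5, B5–B6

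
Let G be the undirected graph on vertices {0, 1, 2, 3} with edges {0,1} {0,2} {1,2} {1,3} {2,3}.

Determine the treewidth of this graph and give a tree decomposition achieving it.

Treewidth 2.
One such decomposition:
Bags: B1 = {0, 1, 2}  B2 = {1, 2, 3}
Tree: B1–B2

Every bag has size at most 3, so the width is 3 − 1 = 2 and tw(G) ≤ 2. Conversely, {0, 1, 2} is a clique of size 3, and the vertices of any clique must share a bag in every tree decomposition; so some bag has ≥ 3 vertices and tw(G) ≥ 2. Therefore the treewidth is 2.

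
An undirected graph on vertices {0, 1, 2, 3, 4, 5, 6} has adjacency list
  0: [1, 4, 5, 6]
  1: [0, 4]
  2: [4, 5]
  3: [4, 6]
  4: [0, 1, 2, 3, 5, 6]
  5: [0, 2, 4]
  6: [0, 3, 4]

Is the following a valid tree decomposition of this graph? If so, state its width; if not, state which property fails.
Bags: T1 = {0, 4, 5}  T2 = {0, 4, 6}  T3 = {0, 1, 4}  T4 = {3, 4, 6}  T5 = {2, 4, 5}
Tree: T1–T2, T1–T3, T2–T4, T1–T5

Yes; width 2.

Every vertex of G appears in some bag (union = {0, 1, 2, 3, 4, 5, 6}); every edge is covered by a bag; and for each vertex v the set of bags containing v is connected in the bag tree. The decomposition is therefore valid. The largest bag has 3 vertices, so the width is 2.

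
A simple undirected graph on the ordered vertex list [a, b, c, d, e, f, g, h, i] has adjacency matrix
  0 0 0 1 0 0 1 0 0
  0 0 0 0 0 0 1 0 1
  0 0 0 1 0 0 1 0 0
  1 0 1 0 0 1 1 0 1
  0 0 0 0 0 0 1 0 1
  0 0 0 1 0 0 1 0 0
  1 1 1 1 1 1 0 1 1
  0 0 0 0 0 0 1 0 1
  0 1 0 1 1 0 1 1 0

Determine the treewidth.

A width-2 tree decomposition is:
Bags: B1 = {b, g, i}  B2 = {d, g, i}  B3 = {a, d, g}  B4 = {g, h, i}  B5 = {d, f, g}  B6 = {c, d, g}  B7 = {e, g, i}
Tree: B1–B2, B2–B3, B1–B4, B2–B5, B5–B6, B2–B7
Each bag holds 3 vertices, so the decomposition has width 2, which upper-bounds the treewidth. On the other hand G contains the 3-clique {d, f, g}. A clique must lie in a single bag of any decomposition, so no decomposition can have width below 2. Combining the bounds, tw(G) = 2.

2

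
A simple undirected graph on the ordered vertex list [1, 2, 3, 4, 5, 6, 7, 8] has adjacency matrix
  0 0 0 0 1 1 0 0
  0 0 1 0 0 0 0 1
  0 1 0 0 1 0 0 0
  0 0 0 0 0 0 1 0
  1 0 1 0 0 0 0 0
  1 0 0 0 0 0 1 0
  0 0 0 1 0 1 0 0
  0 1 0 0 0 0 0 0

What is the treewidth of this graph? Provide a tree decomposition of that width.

The largest bag has 2 vertices, giving width 1; this decomposition certifies tw(G) ≤ 1. Any graph with an edge has treewidth ≥ 1, and G has the edge 8–2. Hence tw(G) = 1 exactly.

Treewidth 1.
Bags: B1 = {2, 8}  B2 = {2, 3}  B3 = {3, 5}  B4 = {1, 5}  B5 = {1, 6}  B6 = {6, 7}  B7 = {4, 7}
Tree: B1–B2, B2–B3, B3–B4, B4–B5, B5–B6, B6–B7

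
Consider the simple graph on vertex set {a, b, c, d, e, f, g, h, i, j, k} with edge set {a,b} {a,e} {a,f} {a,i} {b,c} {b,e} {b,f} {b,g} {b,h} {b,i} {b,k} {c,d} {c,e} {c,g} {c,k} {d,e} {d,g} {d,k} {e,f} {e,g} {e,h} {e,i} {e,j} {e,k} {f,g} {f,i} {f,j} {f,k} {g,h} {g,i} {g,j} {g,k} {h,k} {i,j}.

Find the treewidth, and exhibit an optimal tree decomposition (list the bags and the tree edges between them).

Treewidth 4.
One such decomposition:
Bags: B1 = {b, e, f, g, k}  B2 = {b, c, e, g, k}  B3 = {b, e, f, g, i}  B4 = {b, e, g, h, k}  B5 = {e, f, g, i, j}  B6 = {a, b, e, f, i}  B7 = {c, d, e, g, k}
Tree: B1–B2, B1–B3, B2–B4, B3–B5, B3–B6, B2–B7

Every bag has size at most 5, so the width is 5 − 1 = 4 and tw(G) ≤ 4. For the lower bound, the 5 vertices {e, f, g, i, j} are pairwise adjacent, and any tree decomposition puts a clique entirely inside one bag — forcing width ≥ 4. Hence tw(G) = 4 exactly.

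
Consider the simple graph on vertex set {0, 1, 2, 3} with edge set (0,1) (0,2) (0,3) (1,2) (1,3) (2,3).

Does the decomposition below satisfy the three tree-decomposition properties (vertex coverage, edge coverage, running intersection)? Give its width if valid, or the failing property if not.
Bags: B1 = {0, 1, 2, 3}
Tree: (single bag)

Vertex coverage: the bags together contain {0, 1, 2, 3}, the full vertex set. Edge coverage: each edge of G has both endpoints in at least one bag. Running intersection: for every vertex, the bags containing it form a connected subtree. All three properties hold, so this is a valid tree decomposition of width max|bag| − 1 = 3, and hence tw(G) ≤ 3.

Yes; width 3.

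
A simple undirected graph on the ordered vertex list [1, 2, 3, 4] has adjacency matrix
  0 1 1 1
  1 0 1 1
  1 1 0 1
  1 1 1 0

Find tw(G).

3

A width-3 tree decomposition is:
Bags: B1 = {1, 2, 3, 4}
Tree: (single bag)
With just one bag of size 4, the width is 4 − 1 = 3, so tw(G) ≤ 3. For the lower bound, the 4 vertices {1, 2, 3, 4} are pairwise adjacent, and any tree decomposition puts a clique entirely inside one bag — forcing width ≥ 3. The upper and lower bounds meet at 3, so that is the treewidth.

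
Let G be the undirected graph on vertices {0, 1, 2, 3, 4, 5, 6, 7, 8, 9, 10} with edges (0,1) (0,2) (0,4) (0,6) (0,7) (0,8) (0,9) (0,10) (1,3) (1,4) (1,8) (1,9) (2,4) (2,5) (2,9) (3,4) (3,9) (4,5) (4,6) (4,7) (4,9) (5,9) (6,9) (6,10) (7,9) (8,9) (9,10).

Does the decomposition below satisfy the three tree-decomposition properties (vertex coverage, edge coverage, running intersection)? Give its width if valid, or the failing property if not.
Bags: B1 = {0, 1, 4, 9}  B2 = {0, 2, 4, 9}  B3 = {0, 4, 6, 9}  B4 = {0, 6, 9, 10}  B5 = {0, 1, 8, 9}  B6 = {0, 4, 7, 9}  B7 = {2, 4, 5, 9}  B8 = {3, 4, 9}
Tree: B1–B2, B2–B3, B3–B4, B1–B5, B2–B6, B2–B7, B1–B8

No — edge (1,3) lies in no bag.

A tree decomposition must satisfy three properties: every vertex lies in some bag; for every edge, both endpoints lie together in some bag; and for every vertex, the bags containing it form a connected subtree. Here edge (1,3) lies in no bag, so the decomposition is invalid.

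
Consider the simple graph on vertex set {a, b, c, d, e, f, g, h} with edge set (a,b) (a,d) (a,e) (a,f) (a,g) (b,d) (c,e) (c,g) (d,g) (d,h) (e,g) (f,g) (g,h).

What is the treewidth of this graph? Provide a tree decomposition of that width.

Each bag holds 3 vertices, so the decomposition has width 2, which upper-bounds the treewidth. On the other hand G contains the 3-clique {d, g, h}. A clique must lie in a single bag of any decomposition, so no decomposition can have width below 2. Hence tw(G) = 2 exactly.

Treewidth 2.
One optimal decomposition is:
Bags: B1 = {a, d, g}  B2 = {a, e, g}  B3 = {a, f, g}  B4 = {c, e, g}  B5 = {d, g, h}  B6 = {a, b, d}
Tree: B1–B2, B2–B3, B2–B4, B1–B5, B1–B6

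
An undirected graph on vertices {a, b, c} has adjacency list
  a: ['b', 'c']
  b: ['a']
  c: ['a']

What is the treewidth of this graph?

A width-1 tree decomposition is:
Bags: B1 = {a, c}  B2 = {a, b}
Tree: B1–B2
Every bag has size at most 2, so the width is 2 − 1 = 1 and tw(G) ≤ 1. G has an edge, so its treewidth is at least 1. Therefore the treewidth is 1.

1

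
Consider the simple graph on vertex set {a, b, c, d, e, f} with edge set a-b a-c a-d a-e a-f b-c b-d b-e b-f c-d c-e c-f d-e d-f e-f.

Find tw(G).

A width-5 tree decomposition is:
Bags: B1 = {a, b, c, d, e, f}
Tree: (single bag)
A single bag containing all 6 vertices is trivially a valid decomposition of width 5. On the other hand G contains the 6-clique {a, b, c, d, e, f}. A clique must lie in a single bag of any decomposition, so no decomposition can have width below 5. Combining the bounds, tw(G) = 5.

5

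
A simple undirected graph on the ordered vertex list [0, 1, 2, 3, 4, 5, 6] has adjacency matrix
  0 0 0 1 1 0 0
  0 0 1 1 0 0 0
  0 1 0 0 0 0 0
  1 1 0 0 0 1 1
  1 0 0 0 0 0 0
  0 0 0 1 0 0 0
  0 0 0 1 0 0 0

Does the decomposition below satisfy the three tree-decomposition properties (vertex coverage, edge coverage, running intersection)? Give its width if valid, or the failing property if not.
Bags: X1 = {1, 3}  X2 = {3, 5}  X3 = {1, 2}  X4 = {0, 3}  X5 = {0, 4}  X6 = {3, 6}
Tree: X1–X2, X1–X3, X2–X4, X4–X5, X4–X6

Every vertex of G appears in some bag (union = {0, 1, 2, 3, 4, 5, 6}); every edge is covered by a bag; and for each vertex v the set of bags containing v is connected in the bag tree. The decomposition is therefore valid. The largest bag has 2 vertices, so the width is 1.

Yes; width 1.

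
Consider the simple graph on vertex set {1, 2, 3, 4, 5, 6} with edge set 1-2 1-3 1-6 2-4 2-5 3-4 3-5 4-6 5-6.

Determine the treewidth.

A width-3 tree decomposition is:
Bags: B1 = {1, 2, 4, 5}  B2 = {1, 4, 5, 6}  B3 = {1, 3, 4, 5}
Tree: B1–B2, B2–B3
The largest bag has 4 vertices, giving width 3; this decomposition certifies tw(G) ≤ 3. For the lower bound: the 4 vertex sets {2,5}, {4,6}, {1}, {3} are disjoint, each induces a connected subgraph, and every pair is joined by at least one edge of G. Contracting each set to a single vertex therefore yields K_{4} as a minor, and since treewidth is minor-monotone, tw(G) ≥ tw(K_{4}) = 3. The upper and lower bounds meet at 3, so that is the treewidth.

3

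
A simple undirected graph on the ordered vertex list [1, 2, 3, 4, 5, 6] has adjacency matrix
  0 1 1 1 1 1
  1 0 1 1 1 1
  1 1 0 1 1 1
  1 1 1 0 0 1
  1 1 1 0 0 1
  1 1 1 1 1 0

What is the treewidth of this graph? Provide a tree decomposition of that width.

Every bag has size at most 5, so the width is 5 − 1 = 4 and tw(G) ≤ 4. For the lower bound, the 5 vertices {1, 2, 3, 4, 6} are pairwise adjacent, and any tree decomposition puts a clique entirely inside one bag — forcing width ≥ 4. Combining the bounds, tw(G) = 4.

Treewidth 4.
One optimal decomposition is:
Bags: B1 = {1, 2, 3, 5, 6}  B2 = {1, 2, 3, 4, 6}
Tree: B1–B2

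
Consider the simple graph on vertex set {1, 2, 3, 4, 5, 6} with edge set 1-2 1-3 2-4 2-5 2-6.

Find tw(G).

A width-1 tree decomposition is:
Bags: B1 = {2, 6}  B2 = {1, 2}  B3 = {1, 3}  B4 = {2, 5}  B5 = {2, 4}
Tree: B1–B2, B2–B3, B2–B4, B4–B5
Each bag holds 2 vertices, so the decomposition has width 1, which upper-bounds the treewidth. Since G has at least one edge (e.g. 6–2), it is not an edgeless graph, so tw(G) ≥ 1. Therefore the treewidth is 1.

1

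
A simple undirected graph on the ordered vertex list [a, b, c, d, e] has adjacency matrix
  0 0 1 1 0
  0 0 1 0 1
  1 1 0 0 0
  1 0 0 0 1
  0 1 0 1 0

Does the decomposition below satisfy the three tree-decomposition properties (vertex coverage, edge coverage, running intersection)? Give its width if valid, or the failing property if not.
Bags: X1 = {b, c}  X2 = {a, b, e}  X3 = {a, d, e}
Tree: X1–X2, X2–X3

No — edge (a,c) lies in no bag.

A tree decomposition must satisfy three properties: every vertex lies in some bag; for every edge, both endpoints lie together in some bag; and for every vertex, the bags containing it form a connected subtree. Here edge (a,c) lies in no bag, so the decomposition is invalid.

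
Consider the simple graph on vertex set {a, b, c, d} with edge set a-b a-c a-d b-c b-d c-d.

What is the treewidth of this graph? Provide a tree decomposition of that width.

A single bag containing all 4 vertices is trivially a valid decomposition of width 3. For the lower bound, the 4 vertices {a, b, c, d} are pairwise adjacent, and any tree decomposition puts a clique entirely inside one bag — forcing width ≥ 3. Hence tw(G) = 3 exactly.

Treewidth 3.
Bags: B1 = {a, b, c, d}
Tree: (single bag)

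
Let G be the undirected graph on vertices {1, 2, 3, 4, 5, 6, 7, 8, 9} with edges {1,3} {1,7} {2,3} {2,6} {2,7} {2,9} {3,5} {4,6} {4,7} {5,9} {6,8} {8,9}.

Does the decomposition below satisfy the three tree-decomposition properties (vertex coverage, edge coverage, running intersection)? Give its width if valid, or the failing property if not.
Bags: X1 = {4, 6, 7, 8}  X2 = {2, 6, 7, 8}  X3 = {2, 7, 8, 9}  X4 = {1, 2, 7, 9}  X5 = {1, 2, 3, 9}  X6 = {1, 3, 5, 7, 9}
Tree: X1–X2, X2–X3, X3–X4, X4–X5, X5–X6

No — bags containing vertex 7 are not connected in the tree.

A tree decomposition must satisfy three properties: every vertex lies in some bag; for every edge, both endpoints lie together in some bag; and for every vertex, the bags containing it form a connected subtree. Here bags containing vertex 7 are not connected in the tree, so the decomposition is invalid.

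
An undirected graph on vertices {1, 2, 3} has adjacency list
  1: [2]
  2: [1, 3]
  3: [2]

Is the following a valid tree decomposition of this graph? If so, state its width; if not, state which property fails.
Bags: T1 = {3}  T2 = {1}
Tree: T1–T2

No — vertex 2 appears in no bag.

A tree decomposition must satisfy three properties: every vertex lies in some bag; for every edge, both endpoints lie together in some bag; and for every vertex, the bags containing it form a connected subtree. Here vertex 2 appears in no bag, so the decomposition is invalid.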